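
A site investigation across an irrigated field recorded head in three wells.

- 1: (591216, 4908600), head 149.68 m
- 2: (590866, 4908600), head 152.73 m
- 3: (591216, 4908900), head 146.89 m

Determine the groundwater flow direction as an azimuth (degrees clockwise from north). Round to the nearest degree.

043°

∂h/∂x = (152.73 − 149.68) / (590866 − 591216) = -0.008714
∂h/∂y = (146.89 − 149.68) / (4908900 − 4908600) = -0.009300
Flow direction (−∇h) has components (+0.008714 E, +0.009300 N).
Azimuth = atan2(E, N) = atan2(+0.008714, +0.009300) = 43.1° ≈ 043°.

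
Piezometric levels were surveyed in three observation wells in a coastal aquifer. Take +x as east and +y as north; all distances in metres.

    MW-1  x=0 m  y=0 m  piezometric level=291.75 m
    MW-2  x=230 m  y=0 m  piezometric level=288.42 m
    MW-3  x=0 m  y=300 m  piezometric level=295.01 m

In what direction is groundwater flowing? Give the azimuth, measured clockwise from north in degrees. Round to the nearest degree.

∂h/∂x = (288.42 − 291.75) / (230 − 0) = -0.01448
∂h/∂y = (295.01 − 291.75) / (300 − 0) = +0.01087
Flow direction (−∇h) has components (+0.01448 E, -0.01087 N).
Azimuth = atan2(E, N) = atan2(+0.01448, -0.01087) = 126.9° ≈ 127°.

127°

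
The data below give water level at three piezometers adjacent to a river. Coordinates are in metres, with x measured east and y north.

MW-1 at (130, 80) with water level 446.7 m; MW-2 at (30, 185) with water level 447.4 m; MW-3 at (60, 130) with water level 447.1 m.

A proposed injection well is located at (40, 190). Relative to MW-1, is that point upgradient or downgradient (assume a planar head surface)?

Three-point gradient (reference MW-1): Δ to MW-2 = (-100, 105, +0.7), Δ to MW-3 = (-70, 50, +0.4).
∂h/∂x = -0.002979, ∂h/∂y = +0.003830 (det = 2350).
Head at (40, 190) = 446.7 + (-0.002979)·(-90) + (+0.003830)·(110) = 447.39 m.
That is higher than the 446.7 m at MW-1, so the point is upgradient.

upgradient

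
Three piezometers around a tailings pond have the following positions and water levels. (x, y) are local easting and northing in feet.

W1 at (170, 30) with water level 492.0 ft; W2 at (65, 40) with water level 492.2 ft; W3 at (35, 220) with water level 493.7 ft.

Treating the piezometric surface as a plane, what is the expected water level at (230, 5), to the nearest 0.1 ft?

Differences from W1: to W2 (Δx, Δy, Δh) = (-105, 10, +0.2); to W3 = (-135, 190, +1.7).
Determinant of the coordinate differences = (-105)·190 − (-135)·10 = -18600.
∂h/∂x = [(+0.2)·190 − (+1.7)·10] / -18600 = -0.001129
∂h/∂y = [(-105)·(+1.7) − (-135)·(+0.2)] / -18600 = +0.008145
h(230, 5) = 492.0 + (-0.001129)·(60) + (+0.008145)·(-25) = 492.0 -0.068 -0.204 = 491.729 ft.

491.7 ft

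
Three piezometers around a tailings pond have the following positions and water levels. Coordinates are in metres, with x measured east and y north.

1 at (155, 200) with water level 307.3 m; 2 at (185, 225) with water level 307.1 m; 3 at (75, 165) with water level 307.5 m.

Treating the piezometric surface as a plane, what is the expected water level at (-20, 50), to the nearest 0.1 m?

308.5 m

With h = a·x + b·y + c and 1 as origin, the differences give:
  30·a + 25·b = -0.2
  (-80)·a + (-35)·b = +0.2
Eliminate b (×(-35) and ×25, subtract): 950·a = 2.00 → a = ∂h/∂x = +0.002105
Back-substitute: b = ∂h/∂y = -0.01053.
h(-20, 50) = 307.3 + (+0.002105)·(-175) + (-0.01053)·(-150) = 307.3 -0.368 +1.579 = 308.511 m.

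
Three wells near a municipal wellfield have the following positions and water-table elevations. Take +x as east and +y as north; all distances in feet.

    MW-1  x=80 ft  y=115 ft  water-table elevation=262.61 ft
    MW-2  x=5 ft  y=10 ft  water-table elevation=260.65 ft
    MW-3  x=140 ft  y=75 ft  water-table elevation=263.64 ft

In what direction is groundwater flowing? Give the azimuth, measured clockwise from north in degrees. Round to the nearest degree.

258°

Differences from MW-1: to MW-2 (Δx, Δy, Δh) = (-75, -105, -1.96); to MW-3 = (60, -40, +1.03).
Determinant of the coordinate differences = (-75)·(-40) − 60·(-105) = 9300.
∂h/∂x = [(-1.96)·(-40) − (+1.03)·(-105)] / 9300 = +0.02006
∂h/∂y = [(-75)·(+1.03) − 60·(-1.96)] / 9300 = +0.004339
Flow direction (−∇h) has components (-0.02006 E, -0.004339 N).
Azimuth = atan2(E, N) = atan2(-0.02006, -0.004339) = 257.8° ≈ 258°.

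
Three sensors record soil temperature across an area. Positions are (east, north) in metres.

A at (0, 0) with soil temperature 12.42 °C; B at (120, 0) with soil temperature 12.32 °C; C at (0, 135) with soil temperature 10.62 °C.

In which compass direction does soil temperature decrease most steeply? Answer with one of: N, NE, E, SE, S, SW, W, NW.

∂T/∂x = (12.32 − 12.42) / (120 − 0) = -0.0008333
∂T/∂y = (10.62 − 12.42) / (135 − 0) = -0.01333
Steepest decrease is along −∇f = (+0.0008333 E, +0.01333 N) → north.

N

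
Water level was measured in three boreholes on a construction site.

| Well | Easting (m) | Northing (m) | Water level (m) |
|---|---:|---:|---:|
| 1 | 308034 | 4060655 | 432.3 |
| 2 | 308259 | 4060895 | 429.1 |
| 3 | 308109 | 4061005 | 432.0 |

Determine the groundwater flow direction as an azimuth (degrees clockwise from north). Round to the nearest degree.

Differences from 1: to 2 (Δx, Δy, Δh) = (225, 240, -3.2); to 3 = (75, 350, -0.3).
Determinant of the coordinate differences = 225·350 − 75·240 = 60750.
∂h/∂x = [(-3.2)·350 − (-0.3)·240] / 60750 = -0.01725
∂h/∂y = [225·(-0.3) − 75·(-3.2)] / 60750 = +0.002840
Flow direction (−∇h) has components (+0.01725 E, -0.002840 N).
Azimuth = atan2(E, N) = atan2(+0.01725, -0.002840) = 99.3° ≈ 099°.

099°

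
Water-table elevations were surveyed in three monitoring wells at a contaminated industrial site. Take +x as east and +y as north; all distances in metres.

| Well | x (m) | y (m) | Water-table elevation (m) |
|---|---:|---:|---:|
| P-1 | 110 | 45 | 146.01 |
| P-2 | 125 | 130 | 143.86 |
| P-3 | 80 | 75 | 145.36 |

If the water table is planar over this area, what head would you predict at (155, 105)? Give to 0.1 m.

Three-point gradient (reference P-1): Δ to P-2 = (15, 85, -2.15), Δ to P-3 = (-30, 30, -0.65).
∂h/∂x = -0.003083, ∂h/∂y = -0.02475 (det = 3000).
h(155, 105) = 146.01 + (-0.003083)·(45) + (-0.02475)·(60) = 146.01 -0.139 -1.485 = 144.386 m.

144.4 m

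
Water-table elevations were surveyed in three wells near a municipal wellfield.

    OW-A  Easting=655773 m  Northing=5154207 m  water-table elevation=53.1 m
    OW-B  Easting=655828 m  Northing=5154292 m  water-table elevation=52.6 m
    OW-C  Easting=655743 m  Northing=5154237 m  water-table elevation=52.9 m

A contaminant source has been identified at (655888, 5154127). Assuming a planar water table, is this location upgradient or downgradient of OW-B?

Three-point gradient (reference OW-A): Δ to OW-B = (55, 85, -0.5), Δ to OW-C = (-30, 30, -0.2).
∂h/∂x = +0.0004762, ∂h/∂y = -0.006190 (det = 4200).
Head at (655888, 5154127) = 53.1 + (+0.0004762)·(115) + (-0.006190)·(-80) = 53.65 m.
That is higher than the 52.6 m at OW-B, so the point is upgradient.

upgradient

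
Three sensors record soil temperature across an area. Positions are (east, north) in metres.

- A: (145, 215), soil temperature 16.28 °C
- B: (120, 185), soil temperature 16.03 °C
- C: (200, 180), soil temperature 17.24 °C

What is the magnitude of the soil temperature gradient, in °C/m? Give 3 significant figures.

0.0154 °C/m

Differences from A: to B (Δx, Δy, Δh) = (-25, -30, -0.25); to C = (55, -35, +0.96).
Solve a·Δx + b·Δy = ΔT: det = (-25)·(-35) − 55·(-30) = 2525.
∂T/∂x = [(-0.25)·(-35) − (+0.96)·(-30)] / 2525 = +0.01487
∂T/∂y = [(-25)·(+0.96) − 55·(-0.25)] / 2525 = -0.004059
|∇f| = √(0.01487² + -0.004059²) = 0.01541 °C/m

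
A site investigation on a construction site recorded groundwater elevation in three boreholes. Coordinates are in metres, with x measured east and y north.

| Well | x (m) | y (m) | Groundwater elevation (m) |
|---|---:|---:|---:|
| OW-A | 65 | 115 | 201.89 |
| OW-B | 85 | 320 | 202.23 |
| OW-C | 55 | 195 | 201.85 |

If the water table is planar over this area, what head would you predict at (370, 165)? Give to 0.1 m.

204.9 m

Taking OW-A as reference: OW-B−OW-A = (20, 205, +0.34); OW-C−OW-A = (-10, 80, -0.04).
Determinant of the coordinate differences = 20·80 − (-10)·205 = 3650.
∂h/∂x = [(+0.34)·80 − (-0.04)·205] / 3650 = +0.009699
∂h/∂y = [20·(-0.04) − (-10)·(+0.34)] / 3650 = +0.0007123
h(370, 165) = 201.89 + (+0.009699)·(305) + (+0.0007123)·(50) = 201.89 +2.958 +0.036 = 204.884 m.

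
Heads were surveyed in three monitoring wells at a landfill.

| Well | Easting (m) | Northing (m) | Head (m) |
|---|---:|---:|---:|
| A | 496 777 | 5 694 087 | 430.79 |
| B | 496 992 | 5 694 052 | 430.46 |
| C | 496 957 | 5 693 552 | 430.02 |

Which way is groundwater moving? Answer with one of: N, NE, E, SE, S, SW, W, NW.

SE

Taking A as reference: B−A = (215, -35, -0.33); C−A = (180, -535, -0.77).
Solve a·Δx + b·Δy = Δh: det = 215·(-535) − 180·(-35) = -108725.
∂h/∂x = [(-0.33)·(-535) − (-0.77)·(-35)] / -108725 = -0.001376
∂h/∂y = [215·(-0.77) − 180·(-0.33)] / -108725 = +0.0009763
Flow = −∇h = (+0.001376 east, -0.0009763 north), which points southeast.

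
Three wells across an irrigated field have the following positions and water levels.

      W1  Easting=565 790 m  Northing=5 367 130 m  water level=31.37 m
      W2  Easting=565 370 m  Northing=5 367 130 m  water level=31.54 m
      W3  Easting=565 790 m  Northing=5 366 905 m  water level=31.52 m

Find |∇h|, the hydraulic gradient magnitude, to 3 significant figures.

∂h/∂x = (31.54 − 31.37) / (565370 − 565790) = -0.0004048
∂h/∂y = (31.52 − 31.37) / (5366905 − 5367130) = -0.0006667
|∇h| = √(-0.0004048² + -0.0006667²) = 0.00078

0.000780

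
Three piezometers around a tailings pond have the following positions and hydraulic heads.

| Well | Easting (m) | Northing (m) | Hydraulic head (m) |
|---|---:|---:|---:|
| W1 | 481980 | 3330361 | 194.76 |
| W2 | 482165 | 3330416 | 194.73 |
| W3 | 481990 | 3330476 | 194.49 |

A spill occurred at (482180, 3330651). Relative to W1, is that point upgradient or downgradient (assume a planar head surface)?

downgradient

Three-point gradient (reference W1): Δ to W2 = (185, 55, -0.03), Δ to W3 = (10, 115, -0.27).
∂h/∂x = +0.0005501, ∂h/∂y = -0.002396 (det = 20725).
Head at (482180, 3330651) = 194.76 + (+0.0005501)·(200) + (-0.002396)·(290) = 194.18 m.
That is lower than the 194.76 m at W1, so the point is downgradient.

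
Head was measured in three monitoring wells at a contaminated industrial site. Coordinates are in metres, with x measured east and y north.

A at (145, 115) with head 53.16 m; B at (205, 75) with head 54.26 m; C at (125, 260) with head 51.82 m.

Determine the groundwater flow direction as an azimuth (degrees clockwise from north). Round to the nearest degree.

Taking A as reference: B−A = (60, -40, +1.10); C−A = (-20, 145, -1.34).
Determinant of the coordinate differences = 60·145 − (-20)·(-40) = 7900.
∂h/∂x = [(+1.10)·145 − (-1.34)·(-40)] / 7900 = +0.01341
∂h/∂y = [60·(-1.34) − (-20)·(+1.10)] / 7900 = -0.007392
Flow direction (−∇h) has components (-0.01341 E, +0.007392 N).
Azimuth = atan2(E, N) = atan2(-0.01341, +0.007392) = 298.9° ≈ 299°.

299°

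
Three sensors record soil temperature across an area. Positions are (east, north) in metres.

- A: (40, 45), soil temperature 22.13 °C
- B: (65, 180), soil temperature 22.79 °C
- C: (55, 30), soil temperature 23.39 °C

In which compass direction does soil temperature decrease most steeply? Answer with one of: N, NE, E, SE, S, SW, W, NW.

W

Differences from A: to B (Δx, Δy, Δh) = (25, 135, +0.66); to C = (15, -15, +1.26).
Determinant of the coordinate differences = 25·(-15) − 15·135 = -2400.
∂T/∂x = [(+0.66)·(-15) − (+1.26)·135] / -2400 = +0.07500
∂T/∂y = [25·(+1.26) − 15·(+0.66)] / -2400 = -0.009000
Steepest decrease is along −∇f = (-0.07500 E, +0.009000 N) → west.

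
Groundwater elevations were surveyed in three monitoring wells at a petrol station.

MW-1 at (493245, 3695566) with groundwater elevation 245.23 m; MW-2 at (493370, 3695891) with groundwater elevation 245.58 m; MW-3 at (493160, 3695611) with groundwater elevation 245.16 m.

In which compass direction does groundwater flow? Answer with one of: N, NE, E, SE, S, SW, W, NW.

With h = a·x + b·y + c and MW-1 as origin, the differences give:
  125·a + 325·b = +0.35
  (-85)·a + 45·b = -0.07
Eliminate b (×45 and ×325, subtract): 33250·a = 38.500 → a = ∂h/∂x = +0.001158
Back-substitute: b = ∂h/∂y = +0.0006316.
Flow = −∇h = (-0.001158 east, -0.0006316 north), which points southwest.

SW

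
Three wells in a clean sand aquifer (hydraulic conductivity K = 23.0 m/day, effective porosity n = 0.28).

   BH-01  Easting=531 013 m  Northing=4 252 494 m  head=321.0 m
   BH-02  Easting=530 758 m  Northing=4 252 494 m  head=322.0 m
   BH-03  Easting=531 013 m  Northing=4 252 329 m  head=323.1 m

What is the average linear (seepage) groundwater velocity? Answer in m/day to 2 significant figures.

1.1 m/day

∂h/∂x = (322.0 − 321.0) / (530758 − 531013) = -0.003922
∂h/∂y = (323.1 − 321.0) / (4252329 − 4252494) = -0.01273
|∇h| = √(-0.003922² + -0.01273²) = 0.01332
Seepage velocity v = K·i/n = 23.0 × 0.01332 / 0.28 = 1.094 m/day.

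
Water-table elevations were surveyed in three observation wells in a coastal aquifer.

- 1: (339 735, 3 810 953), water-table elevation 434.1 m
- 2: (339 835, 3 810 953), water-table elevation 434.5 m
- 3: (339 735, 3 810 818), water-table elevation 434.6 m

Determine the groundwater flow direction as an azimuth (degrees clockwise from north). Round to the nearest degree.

∂h/∂x = (434.5 − 434.1) / (339835 − 339735) = +0.004000
∂h/∂y = (434.6 − 434.1) / (3810818 − 3810953) = -0.003704
Flow direction (−∇h) has components (-0.004000 E, +0.003704 N).
Azimuth = atan2(E, N) = atan2(-0.004000, +0.003704) = 312.8° ≈ 313°.

313°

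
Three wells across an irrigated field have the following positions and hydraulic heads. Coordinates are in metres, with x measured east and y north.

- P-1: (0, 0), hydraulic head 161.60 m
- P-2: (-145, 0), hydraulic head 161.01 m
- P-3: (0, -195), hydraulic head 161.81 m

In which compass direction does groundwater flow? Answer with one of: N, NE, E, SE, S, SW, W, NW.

∂h/∂x = (161.01 − 161.60) / (-145 − 0) = +0.004069
∂h/∂y = (161.81 − 161.60) / (-195 − 0) = -0.001077
Flow = −∇h = (-0.004069 east, +0.001077 north), which points west.

W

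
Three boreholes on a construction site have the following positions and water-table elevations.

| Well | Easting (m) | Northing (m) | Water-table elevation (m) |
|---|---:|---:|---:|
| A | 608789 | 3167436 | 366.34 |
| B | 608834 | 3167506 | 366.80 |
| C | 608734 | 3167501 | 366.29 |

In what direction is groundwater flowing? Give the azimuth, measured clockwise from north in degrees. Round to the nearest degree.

With h = a·x + b·y + c and A as origin, the differences give:
  45·a + 70·b = +0.46
  (-55)·a + 65·b = -0.05
Eliminate b (×65 and ×70, subtract): 6775·a = 33.400 → a = ∂h/∂x = +0.004930
Back-substitute: b = ∂h/∂y = +0.003402.
Flow direction (−∇h) has components (-0.004930 E, -0.003402 N).
Azimuth = atan2(E, N) = atan2(-0.004930, -0.003402) = 235.4° ≈ 235°.

235°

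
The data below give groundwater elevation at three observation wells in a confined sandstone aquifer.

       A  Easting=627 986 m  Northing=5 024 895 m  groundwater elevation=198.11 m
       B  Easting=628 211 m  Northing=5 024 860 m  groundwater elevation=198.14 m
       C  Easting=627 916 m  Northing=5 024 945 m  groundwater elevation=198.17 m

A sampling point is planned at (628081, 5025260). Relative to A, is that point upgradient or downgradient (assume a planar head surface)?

upgradient

Taking A as reference: B−A = (225, -35, +0.03); C−A = (-70, 50, +0.06).
Determinant of the coordinate differences = 225·50 − (-70)·(-35) = 8800.
∂h/∂x = [(+0.03)·50 − (+0.06)·(-35)] / 8800 = +0.0004091
∂h/∂y = [225·(+0.06) − (-70)·(+0.03)] / 8800 = +0.001773
Head at (628081, 5025260) = 198.11 + (+0.0004091)·(95) + (+0.001773)·(365) = 198.80 m.
That is higher than the 198.11 m at A, so the point is upgradient.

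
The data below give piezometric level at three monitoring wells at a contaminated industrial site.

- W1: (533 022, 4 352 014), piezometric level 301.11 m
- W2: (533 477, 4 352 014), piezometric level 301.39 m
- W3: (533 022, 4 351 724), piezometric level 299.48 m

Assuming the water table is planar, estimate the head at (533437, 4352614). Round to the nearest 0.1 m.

304.7 m

∂h/∂x = (301.39 − 301.11) / (533477 − 533022) = +0.0006154
∂h/∂y = (299.48 − 301.11) / (4351724 − 4352014) = +0.005621
h(533437, 4352614) = 301.11 + (+0.0006154)·(415) + (+0.005621)·(600) = 301.11 +0.255 +3.372 = 304.738 m.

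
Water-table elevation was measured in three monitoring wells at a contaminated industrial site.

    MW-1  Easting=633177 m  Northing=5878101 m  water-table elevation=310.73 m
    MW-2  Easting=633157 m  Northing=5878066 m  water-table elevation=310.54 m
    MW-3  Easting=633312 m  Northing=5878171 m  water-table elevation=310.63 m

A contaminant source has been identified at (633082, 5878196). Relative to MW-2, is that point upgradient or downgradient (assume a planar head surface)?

Taking MW-1 as reference: MW-2−MW-1 = (-20, -35, -0.19); MW-3−MW-1 = (135, 70, -0.10).
Determinant of the coordinate differences = (-20)·70 − 135·(-35) = 3325.
∂h/∂x = [(-0.19)·70 − (-0.10)·(-35)] / 3325 = -0.005053
∂h/∂y = [(-20)·(-0.10) − 135·(-0.19)] / 3325 = +0.008316
Head at (633082, 5878196) = 310.73 + (-0.005053)·(-95) + (+0.008316)·(95) = 312.00 m.
That is higher than the 310.54 m at MW-2, so the point is upgradient.

upgradient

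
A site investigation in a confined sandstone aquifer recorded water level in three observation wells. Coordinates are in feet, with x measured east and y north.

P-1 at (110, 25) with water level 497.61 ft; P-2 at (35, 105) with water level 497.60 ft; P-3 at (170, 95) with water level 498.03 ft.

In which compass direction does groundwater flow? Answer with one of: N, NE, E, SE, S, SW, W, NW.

SW

Three-point gradient (reference P-1): Δ to P-2 = (-75, 80, -0.01), Δ to P-3 = (60, 70, +0.42).
∂h/∂x = +0.003413, ∂h/∂y = +0.003075 (det = -10050).
Flow = −∇h = (-0.003413 east, -0.003075 north), which points southwest.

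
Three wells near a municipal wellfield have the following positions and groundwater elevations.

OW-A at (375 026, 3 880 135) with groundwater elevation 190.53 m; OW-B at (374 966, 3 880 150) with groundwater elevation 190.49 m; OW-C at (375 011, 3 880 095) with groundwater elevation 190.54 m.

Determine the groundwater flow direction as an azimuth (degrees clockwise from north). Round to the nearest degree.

310°

Differences from OW-A: to OW-B (Δx, Δy, Δh) = (-60, 15, -0.04); to OW-C = (-15, -40, +0.01).
Solve a·Δx + b·Δy = Δh: det = (-60)·(-40) − (-15)·15 = 2625.
∂h/∂x = [(-0.04)·(-40) − (+0.01)·15] / 2625 = +0.0005524
∂h/∂y = [(-60)·(+0.01) − (-15)·(-0.04)] / 2625 = -0.0004571
Flow direction (−∇h) has components (-0.0005524 E, +0.0004571 N).
Azimuth = atan2(E, N) = atan2(-0.0005524, +0.0004571) = 309.6° ≈ 310°.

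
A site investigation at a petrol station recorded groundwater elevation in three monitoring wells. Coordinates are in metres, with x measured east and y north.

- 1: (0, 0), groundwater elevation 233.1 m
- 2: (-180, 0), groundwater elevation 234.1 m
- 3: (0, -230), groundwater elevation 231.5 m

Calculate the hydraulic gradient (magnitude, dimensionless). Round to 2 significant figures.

∂h/∂x = (234.1 − 233.1) / (-180 − 0) = -0.005556
∂h/∂y = (231.5 − 233.1) / (-230 − 0) = +0.006957
|∇h| = √(-0.005556² + 0.006957²) = 0.008903

0.0089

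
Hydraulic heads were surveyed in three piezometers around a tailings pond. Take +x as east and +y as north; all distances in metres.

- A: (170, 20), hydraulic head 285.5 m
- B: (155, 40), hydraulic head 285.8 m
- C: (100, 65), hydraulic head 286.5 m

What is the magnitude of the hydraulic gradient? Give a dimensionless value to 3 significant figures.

Taking A as reference: B−A = (-15, 20, +0.3); C−A = (-70, 45, +1.0).
Determinant of the coordinate differences = (-15)·45 − (-70)·20 = 725.
∂h/∂x = [(+0.3)·45 − (+1.0)·20] / 725 = -0.008966
∂h/∂y = [(-15)·(+1.0) − (-70)·(+0.3)] / 725 = +0.008276
|∇h| = √(-0.008966² + 0.008276²) = 0.0122

0.0122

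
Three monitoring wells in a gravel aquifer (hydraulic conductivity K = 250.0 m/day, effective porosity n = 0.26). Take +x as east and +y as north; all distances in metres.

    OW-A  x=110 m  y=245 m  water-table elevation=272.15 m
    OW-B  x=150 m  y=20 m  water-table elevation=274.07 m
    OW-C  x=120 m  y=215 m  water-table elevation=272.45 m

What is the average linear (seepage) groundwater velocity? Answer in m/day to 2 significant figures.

Three-point gradient (reference OW-A): Δ to OW-B = (40, -225, +1.92), Δ to OW-C = (10, -30, +0.30).
∂h/∂x = +0.009429, ∂h/∂y = -0.006857 (det = 1050).
|∇h| = √(0.009429² + -0.006857²) = 0.01166
Seepage velocity v = K·i/n = 250.0 × 0.01166 / 0.26 = 11.21 m/day.

11 m/day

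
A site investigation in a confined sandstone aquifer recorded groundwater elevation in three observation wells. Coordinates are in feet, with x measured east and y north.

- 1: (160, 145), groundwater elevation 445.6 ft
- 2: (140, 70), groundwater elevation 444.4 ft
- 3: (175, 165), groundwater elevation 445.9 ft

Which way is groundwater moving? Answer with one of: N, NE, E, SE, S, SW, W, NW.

S

Differences from 1: to 2 (Δx, Δy, Δh) = (-20, -75, -1.2); to 3 = (15, 20, +0.3).
Solve a·Δx + b·Δy = Δh: det = (-20)·20 − 15·(-75) = 725.
∂h/∂x = [(-1.2)·20 − (+0.3)·(-75)] / 725 = -0.002069
∂h/∂y = [(-20)·(+0.3) − 15·(-1.2)] / 725 = +0.01655
Flow = −∇h = (+0.002069 east, -0.01655 north), which points south.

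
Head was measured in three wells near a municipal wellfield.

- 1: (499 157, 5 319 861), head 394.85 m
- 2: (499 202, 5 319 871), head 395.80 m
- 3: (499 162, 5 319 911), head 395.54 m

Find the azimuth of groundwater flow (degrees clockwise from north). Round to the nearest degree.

237°

With h = a·x + b·y + c and 1 as origin, the differences give:
  45·a + 10·b = +0.95
  5·a + 50·b = +0.69
Eliminate b (×50 and ×10, subtract): 2200·a = 40.600 → a = ∂h/∂x = +0.01845
Back-substitute: b = ∂h/∂y = +0.01195.
Flow direction (−∇h) has components (-0.01845 E, -0.01195 N).
Azimuth = atan2(E, N) = atan2(-0.01845, -0.01195) = 237.1° ≈ 237°.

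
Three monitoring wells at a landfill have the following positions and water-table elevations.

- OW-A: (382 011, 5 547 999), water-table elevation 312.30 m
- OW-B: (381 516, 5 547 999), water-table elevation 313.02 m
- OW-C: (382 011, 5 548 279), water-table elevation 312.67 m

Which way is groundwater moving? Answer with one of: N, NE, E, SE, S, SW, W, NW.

∂h/∂x = (313.02 − 312.30) / (381516 − 382011) = -0.001455
∂h/∂y = (312.67 − 312.30) / (5548279 − 5547999) = +0.001321
Flow = −∇h = (+0.001455 east, -0.001321 north), which points southeast.

SE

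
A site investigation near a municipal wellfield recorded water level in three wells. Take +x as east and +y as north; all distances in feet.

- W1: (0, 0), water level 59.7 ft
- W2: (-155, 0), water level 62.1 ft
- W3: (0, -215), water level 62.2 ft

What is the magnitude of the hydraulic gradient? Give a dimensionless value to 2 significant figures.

∂h/∂x = (62.1 − 59.7) / (-155 − 0) = -0.01548
∂h/∂y = (62.2 − 59.7) / (-215 − 0) = -0.01163
|∇h| = √(-0.01548² + -0.01163²) = 0.01936

0.019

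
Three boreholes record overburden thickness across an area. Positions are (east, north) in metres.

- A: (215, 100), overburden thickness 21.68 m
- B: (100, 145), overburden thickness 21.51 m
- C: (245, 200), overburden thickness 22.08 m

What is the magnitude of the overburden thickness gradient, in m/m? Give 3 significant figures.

Differences from A: to B (Δx, Δy, Δh) = (-115, 45, -0.17); to C = (30, 100, +0.40).
Determinant of the coordinate differences = (-115)·100 − 30·45 = -12850.
∂d/∂x = [(-0.17)·100 − (+0.40)·45] / -12850 = +0.002724
∂d/∂y = [(-115)·(+0.40) − 30·(-0.17)] / -12850 = +0.003183
|∇f| = √(0.002724² + 0.003183²) = 0.004189 m/m

0.00419 m/m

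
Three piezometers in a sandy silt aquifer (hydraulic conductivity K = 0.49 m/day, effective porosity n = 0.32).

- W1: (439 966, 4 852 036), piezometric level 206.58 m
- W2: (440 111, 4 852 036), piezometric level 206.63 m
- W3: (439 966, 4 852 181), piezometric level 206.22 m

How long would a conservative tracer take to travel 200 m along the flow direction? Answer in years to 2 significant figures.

∂h/∂x = (206.63 − 206.58) / (440111 − 439966) = +0.0003448
∂h/∂y = (206.22 − 206.58) / (4852181 − 4852036) = -0.002483
|∇h| = √(0.0003448² + -0.002483²) = 0.002507
Seepage velocity v = K·i/n = 0.49 × 0.002507 / 0.32 = 0.003839 m/day.
t = 200 / 0.003839 = 5.21e+04 days = 143 years.

140 years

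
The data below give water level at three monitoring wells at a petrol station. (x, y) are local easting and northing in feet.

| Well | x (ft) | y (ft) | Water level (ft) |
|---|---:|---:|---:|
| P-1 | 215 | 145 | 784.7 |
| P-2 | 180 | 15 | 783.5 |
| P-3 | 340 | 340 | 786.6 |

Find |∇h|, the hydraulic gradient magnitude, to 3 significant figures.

With h = a·x + b·y + c and P-1 as origin, the differences give:
  (-35)·a + (-130)·b = -1.2
  125·a + 195·b = +1.9
Eliminate b (×195 and ×(-130), subtract): 9425·a = 13.00 → a = ∂h/∂x = +0.001379
Back-substitute: b = ∂h/∂y = +0.008859.
|∇h| = √(0.001379² + 0.008859²) = 0.008966

0.00897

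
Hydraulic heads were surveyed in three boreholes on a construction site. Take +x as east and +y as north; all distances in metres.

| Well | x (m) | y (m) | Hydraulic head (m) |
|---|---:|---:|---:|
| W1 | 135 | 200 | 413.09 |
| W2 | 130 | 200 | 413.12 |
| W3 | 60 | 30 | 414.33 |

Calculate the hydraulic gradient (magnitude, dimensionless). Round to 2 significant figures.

Differences from W1: to W2 (Δx, Δy, Δh) = (-5, 0, +0.03); to W3 = (-75, -170, +1.24).
Solve a·Δx + b·Δy = Δh: det = (-5)·(-170) − (-75)·0 = 850.
∂h/∂x = [(+0.03)·(-170) − (+1.24)·0] / 850 = -0.006000
∂h/∂y = [(-5)·(+1.24) − (-75)·(+0.03)] / 850 = -0.004647
|∇h| = √(-0.006000² + -0.004647²) = 0.007589

0.0076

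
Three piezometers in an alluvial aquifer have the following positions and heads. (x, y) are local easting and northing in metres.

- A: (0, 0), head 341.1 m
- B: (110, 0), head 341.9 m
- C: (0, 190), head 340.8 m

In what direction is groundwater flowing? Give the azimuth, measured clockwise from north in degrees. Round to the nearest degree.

∂h/∂x = (341.9 − 341.1) / (110 − 0) = +0.007273
∂h/∂y = (340.8 − 341.1) / (190 − 0) = -0.001579
Flow direction (−∇h) has components (-0.007273 E, +0.001579 N).
Azimuth = atan2(E, N) = atan2(-0.007273, +0.001579) = 282.2° ≈ 282°.

282°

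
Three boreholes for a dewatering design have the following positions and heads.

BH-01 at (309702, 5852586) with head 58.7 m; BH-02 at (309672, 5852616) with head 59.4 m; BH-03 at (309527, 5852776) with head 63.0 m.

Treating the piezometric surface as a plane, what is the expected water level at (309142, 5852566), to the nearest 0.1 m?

Three-point gradient (reference BH-01): Δ to BH-02 = (-30, 30, +0.7), Δ to BH-03 = (-175, 190, +4.3).
∂h/∂x = -0.008889, ∂h/∂y = +0.01444 (det = -450).
h(309142, 5852566) = 58.7 + (-0.008889)·(-560) + (+0.01444)·(-20) = 58.7 +4.978 -0.289 = 63.389 m.

63.4 m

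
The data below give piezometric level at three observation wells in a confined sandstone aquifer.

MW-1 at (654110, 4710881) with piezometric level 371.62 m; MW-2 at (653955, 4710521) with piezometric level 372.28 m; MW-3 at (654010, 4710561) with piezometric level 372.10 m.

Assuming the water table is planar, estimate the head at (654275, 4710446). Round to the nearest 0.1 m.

371.4 m

Three-point gradient (reference MW-1): Δ to MW-2 = (-155, -360, +0.66), Δ to MW-3 = (-100, -320, +0.48).
∂h/∂x = -0.002824, ∂h/∂y = -0.0006176 (det = 13600).
h(654275, 4710446) = 371.62 + (-0.002824)·(165) + (-0.0006176)·(-435) = 371.62 -0.466 +0.269 = 371.423 m.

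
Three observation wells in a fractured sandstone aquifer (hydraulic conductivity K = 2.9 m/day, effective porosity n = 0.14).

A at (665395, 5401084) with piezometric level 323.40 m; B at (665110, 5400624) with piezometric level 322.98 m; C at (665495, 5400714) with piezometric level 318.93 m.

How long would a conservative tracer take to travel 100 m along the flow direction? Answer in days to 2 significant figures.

320 days

Differences from A: to B (Δx, Δy, Δh) = (-285, -460, -0.42); to C = (100, -370, -4.47).
Determinant of the coordinate differences = (-285)·(-370) − 100·(-460) = 151450.
∂h/∂x = [(-0.42)·(-370) − (-4.47)·(-460)] / 151450 = -0.01255
∂h/∂y = [(-285)·(-4.47) − 100·(-0.42)] / 151450 = +0.008689
|∇h| = √(-0.01255² + 0.008689²) = 0.01526
Seepage velocity v = K·i/n = 2.9 × 0.01526 / 0.14 = 0.3161 m/day.
t = 100 / 0.3161 = 316.4 days.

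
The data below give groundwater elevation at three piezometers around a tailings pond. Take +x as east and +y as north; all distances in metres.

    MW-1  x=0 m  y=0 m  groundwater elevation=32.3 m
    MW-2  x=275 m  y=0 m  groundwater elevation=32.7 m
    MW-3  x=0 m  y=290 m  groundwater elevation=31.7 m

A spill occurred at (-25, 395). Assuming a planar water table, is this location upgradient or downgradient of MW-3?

∂h/∂x = (32.7 − 32.3) / (275 − 0) = +0.001455
∂h/∂y = (31.7 − 32.3) / (290 − 0) = -0.002069
Head at (-25, 395) = 32.3 + (+0.001455)·(-25) + (-0.002069)·(395) = 31.45 m.
That is lower than the 31.7 m at MW-3, so the point is downgradient.

downgradient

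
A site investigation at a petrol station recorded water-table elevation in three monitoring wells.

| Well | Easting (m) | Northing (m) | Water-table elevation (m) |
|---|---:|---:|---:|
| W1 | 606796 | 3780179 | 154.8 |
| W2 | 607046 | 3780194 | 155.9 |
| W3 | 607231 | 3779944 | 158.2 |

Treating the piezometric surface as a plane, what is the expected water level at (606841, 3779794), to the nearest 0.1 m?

Taking W1 as reference: W2−W1 = (250, 15, +1.1); W3−W1 = (435, -235, +3.4).
Solve a·Δx + b·Δy = Δh: det = 250·(-235) − 435·15 = -65275.
∂h/∂x = [(+1.1)·(-235) − (+3.4)·15] / -65275 = +0.004741
∂h/∂y = [250·(+3.4) − 435·(+1.1)] / -65275 = -0.005691
h(606841, 3779794) = 154.8 + (+0.004741)·(45) + (-0.005691)·(-385) = 154.8 +0.213 +2.191 = 157.205 m.

157.2 m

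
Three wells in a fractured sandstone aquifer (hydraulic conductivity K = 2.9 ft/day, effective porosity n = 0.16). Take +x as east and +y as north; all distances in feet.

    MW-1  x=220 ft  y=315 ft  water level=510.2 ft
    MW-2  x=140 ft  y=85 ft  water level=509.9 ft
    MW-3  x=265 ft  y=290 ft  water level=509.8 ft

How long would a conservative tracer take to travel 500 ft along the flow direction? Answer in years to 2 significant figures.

Differences from MW-1: to MW-2 (Δx, Δy, Δh) = (-80, -230, -0.3); to MW-3 = (45, -25, -0.4).
Determinant of the coordinate differences = (-80)·(-25) − 45·(-230) = 12350.
∂h/∂x = [(-0.3)·(-25) − (-0.4)·(-230)] / 12350 = -0.006842
∂h/∂y = [(-80)·(-0.4) − 45·(-0.3)] / 12350 = +0.003684
|∇h| = √(-0.006842² + 0.003684²) = 0.007771
Seepage velocity v = K·i/n = 2.9 × 0.007771 / 0.16 = 0.1408 ft/day.
t = 500 / 0.1408 = 3551 days = 9.72 years.

9.7 years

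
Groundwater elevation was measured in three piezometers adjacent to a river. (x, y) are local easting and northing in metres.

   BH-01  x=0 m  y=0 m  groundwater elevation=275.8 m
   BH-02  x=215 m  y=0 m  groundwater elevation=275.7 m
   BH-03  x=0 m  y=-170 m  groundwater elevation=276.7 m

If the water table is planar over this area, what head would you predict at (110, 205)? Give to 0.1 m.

∂h/∂x = (275.7 − 275.8) / (215 − 0) = -0.0004651
∂h/∂y = (276.7 − 275.8) / (-170 − 0) = -0.005294
h(110, 205) = 275.8 + (-0.0004651)·(110) + (-0.005294)·(205) = 275.8 -0.051 -1.085 = 274.664 m.

274.7 m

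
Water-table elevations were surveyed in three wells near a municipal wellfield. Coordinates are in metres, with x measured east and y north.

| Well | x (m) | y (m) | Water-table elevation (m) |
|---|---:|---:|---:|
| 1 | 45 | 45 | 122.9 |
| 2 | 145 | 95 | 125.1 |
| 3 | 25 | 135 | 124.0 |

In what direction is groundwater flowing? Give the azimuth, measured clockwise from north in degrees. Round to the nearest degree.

223°

With h = a·x + b·y + c and 1 as origin, the differences give:
  100·a + 50·b = +2.2
  (-20)·a + 90·b = +1.1
Eliminate b (×90 and ×50, subtract): 10000·a = 143.00 → a = ∂h/∂x = +0.01430
Back-substitute: b = ∂h/∂y = +0.01540.
Flow direction (−∇h) has components (-0.01430 E, -0.01540 N).
Azimuth = atan2(E, N) = atan2(-0.01430, -0.01540) = 222.9° ≈ 223°.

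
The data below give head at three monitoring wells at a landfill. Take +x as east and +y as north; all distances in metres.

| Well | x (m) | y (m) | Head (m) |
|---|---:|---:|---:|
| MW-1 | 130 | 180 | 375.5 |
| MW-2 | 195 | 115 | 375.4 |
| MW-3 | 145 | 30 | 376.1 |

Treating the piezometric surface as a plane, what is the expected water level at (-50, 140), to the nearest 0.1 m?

376.8 m

With h = a·x + b·y + c and MW-1 as origin, the differences give:
  65·a + (-65)·b = -0.1
  15·a + (-150)·b = +0.6
Eliminate b (×(-150) and ×(-65), subtract): -8775·a = 54.00 → a = ∂h/∂x = -0.006154
Back-substitute: b = ∂h/∂y = -0.004615.
h(-50, 140) = 375.5 + (-0.006154)·(-180) + (-0.004615)·(-40) = 375.5 +1.108 +0.185 = 376.792 m.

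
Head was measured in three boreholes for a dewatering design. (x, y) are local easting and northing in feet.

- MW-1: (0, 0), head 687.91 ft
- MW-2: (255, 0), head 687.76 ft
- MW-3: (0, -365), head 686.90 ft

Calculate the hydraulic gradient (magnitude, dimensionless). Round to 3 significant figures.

∂h/∂x = (687.76 − 687.91) / (255 − 0) = -0.0005882
∂h/∂y = (686.90 − 687.91) / (-365 − 0) = +0.002767
|∇h| = √(-0.0005882² + 0.002767²) = 0.002829

0.00283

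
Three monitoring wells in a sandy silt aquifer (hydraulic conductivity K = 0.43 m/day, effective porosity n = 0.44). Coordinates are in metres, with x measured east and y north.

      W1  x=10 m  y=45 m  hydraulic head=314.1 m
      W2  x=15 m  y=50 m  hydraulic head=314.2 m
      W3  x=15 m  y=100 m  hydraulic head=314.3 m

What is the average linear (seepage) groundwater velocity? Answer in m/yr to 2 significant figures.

With h = a·x + b·y + c and W1 as origin, the differences give:
  5·a + 5·b = +0.1
  5·a + 55·b = +0.2
Eliminate b (×55 and ×5, subtract): 250·a = 4.50 → a = ∂h/∂x = +0.01800
Back-substitute: b = ∂h/∂y = +0.002000.
|∇h| = √(0.01800² + 0.002000²) = 0.01811
Seepage velocity v = K·i/n = 0.43 × 0.01811 / 0.44 = 0.0177 m/day = 6.465 m/yr.

6.5 m/yr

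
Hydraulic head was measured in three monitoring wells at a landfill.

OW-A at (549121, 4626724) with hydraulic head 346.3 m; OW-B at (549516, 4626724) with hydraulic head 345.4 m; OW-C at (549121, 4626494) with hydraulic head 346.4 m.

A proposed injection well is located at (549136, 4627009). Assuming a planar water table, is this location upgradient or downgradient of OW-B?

upgradient

∂h/∂x = (345.4 − 346.3) / (549516 − 549121) = -0.002278
∂h/∂y = (346.4 − 346.3) / (4626494 − 4626724) = -0.0004348
Head at (549136, 4627009) = 346.3 + (-0.002278)·(15) + (-0.0004348)·(285) = 346.14 m.
That is higher than the 345.4 m at OW-B, so the point is upgradient.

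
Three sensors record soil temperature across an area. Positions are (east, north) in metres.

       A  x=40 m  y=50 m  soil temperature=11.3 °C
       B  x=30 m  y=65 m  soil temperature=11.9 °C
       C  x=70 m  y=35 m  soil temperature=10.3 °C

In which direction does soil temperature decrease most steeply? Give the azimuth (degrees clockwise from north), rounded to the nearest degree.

143°

With T = a·x + b·y + c and A as origin, the differences give:
  (-10)·a + 15·b = +0.6
  30·a + (-15)·b = -1.0
Eliminate b (×(-15) and ×15, subtract): -300·a = 6.00 → a = ∂T/∂x = -0.02000
Back-substitute: b = ∂T/∂y = +0.02667.
Steepest decrease is along −∇f: components (+0.02000 E, -0.02667 N).
Azimuth = atan2(+0.02000, -0.02667) = 143.1° ≈ 143°.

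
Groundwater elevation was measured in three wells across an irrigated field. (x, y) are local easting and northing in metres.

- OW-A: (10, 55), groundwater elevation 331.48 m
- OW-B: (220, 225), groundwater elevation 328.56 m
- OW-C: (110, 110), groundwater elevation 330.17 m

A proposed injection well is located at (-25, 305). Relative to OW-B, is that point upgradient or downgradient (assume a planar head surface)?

upgradient

Differences from OW-A: to OW-B (Δx, Δy, Δh) = (210, 170, -2.92); to OW-C = (100, 55, -1.31).
Solve a·Δx + b·Δy = Δh: det = 210·55 − 100·170 = -5450.
∂h/∂x = [(-2.92)·55 − (-1.31)·170] / -5450 = -0.01139
∂h/∂y = [210·(-1.31) − 100·(-2.92)] / -5450 = -0.003101
Head at (-25, 305) = 331.48 + (-0.01139)·(-35) + (-0.003101)·(250) = 331.10 m.
That is higher than the 328.56 m at OW-B, so the point is upgradient.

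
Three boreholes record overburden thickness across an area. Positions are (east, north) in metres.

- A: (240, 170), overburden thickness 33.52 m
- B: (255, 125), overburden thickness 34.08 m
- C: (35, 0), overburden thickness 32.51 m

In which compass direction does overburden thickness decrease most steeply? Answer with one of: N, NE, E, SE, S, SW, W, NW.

NW

Differences from A: to B (Δx, Δy, Δh) = (15, -45, +0.56); to C = (-205, -170, -1.01).
Solve a·Δx + b·Δy = Δd: det = 15·(-170) − (-205)·(-45) = -11775.
∂d/∂x = [(+0.56)·(-170) − (-1.01)·(-45)] / -11775 = +0.01194
∂d/∂y = [15·(-1.01) − (-205)·(+0.56)] / -11775 = -0.008463
Steepest decrease is along −∇f = (-0.01194 E, +0.008463 N) → northwest.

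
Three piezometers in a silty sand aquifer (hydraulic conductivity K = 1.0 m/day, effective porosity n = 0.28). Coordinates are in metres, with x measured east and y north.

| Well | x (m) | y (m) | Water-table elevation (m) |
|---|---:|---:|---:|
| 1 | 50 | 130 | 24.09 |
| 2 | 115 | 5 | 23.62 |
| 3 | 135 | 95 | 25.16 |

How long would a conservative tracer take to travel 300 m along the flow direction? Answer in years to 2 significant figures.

10 years

Differences from 1: to 2 (Δx, Δy, Δh) = (65, -125, -0.47); to 3 = (85, -35, +1.07).
Solve a·Δx + b·Δy = Δh: det = 65·(-35) − 85·(-125) = 8350.
∂h/∂x = [(-0.47)·(-35) − (+1.07)·(-125)] / 8350 = +0.01799
∂h/∂y = [65·(+1.07) − 85·(-0.47)] / 8350 = +0.01311
|∇h| = √(0.01799² + 0.01311²) = 0.02226
Seepage velocity v = K·i/n = 1.0 × 0.02226 / 0.28 = 0.0795 m/day.
t = 300 / 0.0795 = 3774 days = 10.3 years.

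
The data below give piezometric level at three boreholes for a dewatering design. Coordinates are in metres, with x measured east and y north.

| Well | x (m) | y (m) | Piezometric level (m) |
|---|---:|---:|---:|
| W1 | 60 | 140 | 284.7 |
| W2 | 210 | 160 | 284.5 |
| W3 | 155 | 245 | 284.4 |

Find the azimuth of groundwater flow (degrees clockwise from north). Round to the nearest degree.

Taking W1 as reference: W2−W1 = (150, 20, -0.2); W3−W1 = (95, 105, -0.3).
Solve a·Δx + b·Δy = Δh: det = 150·105 − 95·20 = 13850.
∂h/∂x = [(-0.2)·105 − (-0.3)·20] / 13850 = -0.001083
∂h/∂y = [150·(-0.3) − 95·(-0.2)] / 13850 = -0.001877
Flow direction (−∇h) has components (+0.001083 E, +0.001877 N).
Azimuth = atan2(E, N) = atan2(+0.001083, +0.001877) = 30.0° ≈ 030°.

030°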